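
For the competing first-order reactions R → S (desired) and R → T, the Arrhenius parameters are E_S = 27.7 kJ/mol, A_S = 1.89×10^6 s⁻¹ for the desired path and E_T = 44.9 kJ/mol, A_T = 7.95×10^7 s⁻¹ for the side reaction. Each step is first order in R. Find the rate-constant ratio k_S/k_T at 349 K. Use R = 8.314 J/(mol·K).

8.92

Since both paths have the same order in R, the concentration cancels and S_{S/T} = k_S/k_T = (A_S/A_T)·exp[(E_T−E_S)/(RT)].
(E_T−E_S)/(RT) = (44.9−27.7)×10³/(8.314×349) = 17200/2902 = 5.928.
k_S/k_T = (1.89×10^6/7.95×10^7)·exp(5.928) = 0.02377 × 375.3 = 8.92.
Since E_S < E_T, lowering the temperature improves selectivity toward S.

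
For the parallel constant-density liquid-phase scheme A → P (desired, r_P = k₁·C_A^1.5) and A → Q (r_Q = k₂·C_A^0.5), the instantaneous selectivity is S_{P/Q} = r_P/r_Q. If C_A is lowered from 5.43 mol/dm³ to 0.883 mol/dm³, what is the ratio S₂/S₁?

S_{P/Q} = (k₁/k₂)·C_A, so S₂/S₁ = (C_{A,2}/C_{A,1}).
= 0.883/5.43 = 0.163.
Selectivity toward P falls as C_A falls — high-concentration operation is favoured.

0.163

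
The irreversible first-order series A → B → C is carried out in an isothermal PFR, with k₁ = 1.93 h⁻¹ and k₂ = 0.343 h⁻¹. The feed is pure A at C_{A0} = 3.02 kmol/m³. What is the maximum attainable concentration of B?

2.08 kmol/m³

For a first-order series the maximum intermediate yield is C_{B,max}/C_{A0} = (k₁/k₂)^[k₂/(k₂−k₁)].
= (1.93/0.343)^(0.343/(0.343−1.93)) = (5.627)^(-0.2161) = 0.6884.
C_{B,max} = 0.6884×3.02 = 2.08 kmol/m³.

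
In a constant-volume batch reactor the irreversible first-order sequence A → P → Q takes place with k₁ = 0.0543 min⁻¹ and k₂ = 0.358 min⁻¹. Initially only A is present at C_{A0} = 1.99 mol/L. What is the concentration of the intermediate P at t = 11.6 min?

0.184 mol/L

The intermediate concentration in a first-order A→B→C sequence is C_P = k₁C_{A0}(e^(−k₁t) − e^(−k₂t))/(k₂−k₁).
e^(−k₁t) = e^(−0.0543×11.6) = e^(−0.6299) = 0.5327; e^(−k₂t) = e^(−4.153) = 0.01572.
C_P = 0.0543×1.99/(0.358−0.0543) × (0.5327−0.01572) = 0.3558×0.5169 = 0.1839 mol/L.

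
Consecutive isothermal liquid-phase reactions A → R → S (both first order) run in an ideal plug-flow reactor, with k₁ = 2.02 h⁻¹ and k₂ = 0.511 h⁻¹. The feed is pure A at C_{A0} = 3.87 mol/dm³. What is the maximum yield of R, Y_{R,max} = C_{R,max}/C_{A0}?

0.628

At the optimum, C_{R,max}/C_{A0} = (k₁/k₂)^[k₂/(k₂−k₁)].
= (2.02/0.511)^(0.511/(0.511−2.02)) = (3.953)^(-0.3386) = 0.6279.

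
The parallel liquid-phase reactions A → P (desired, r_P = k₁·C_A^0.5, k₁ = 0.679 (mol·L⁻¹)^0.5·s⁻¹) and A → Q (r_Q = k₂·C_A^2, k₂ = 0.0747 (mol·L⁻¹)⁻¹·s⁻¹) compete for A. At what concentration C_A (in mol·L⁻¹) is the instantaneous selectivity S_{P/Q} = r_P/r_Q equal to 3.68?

1.83 mol·L⁻¹

S_{P/Q} = (k₁/k₂)·C_A^-1.5 ⇒ C_A = (S·k₂/k₁)^(1/(-1.5)).
= (3.68×0.0747/0.679)^(-0.6667) = (0.4049)^(-0.6667) = 1.83 mol·L⁻¹.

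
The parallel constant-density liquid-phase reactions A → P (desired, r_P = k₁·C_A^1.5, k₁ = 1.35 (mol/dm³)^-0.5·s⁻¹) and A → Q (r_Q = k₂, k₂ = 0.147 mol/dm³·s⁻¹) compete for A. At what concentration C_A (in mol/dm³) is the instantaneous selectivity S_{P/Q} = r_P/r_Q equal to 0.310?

0.104 mol/dm³

S_{P/Q} = (k₁/k₂)·C_A^1.5 ⇒ C_A = (S·k₂/k₁)^(1/1.5).
= (0.310×0.147/1.35)^(0.6667) = (0.03376)^(0.6667) = 0.104 mol/dm³.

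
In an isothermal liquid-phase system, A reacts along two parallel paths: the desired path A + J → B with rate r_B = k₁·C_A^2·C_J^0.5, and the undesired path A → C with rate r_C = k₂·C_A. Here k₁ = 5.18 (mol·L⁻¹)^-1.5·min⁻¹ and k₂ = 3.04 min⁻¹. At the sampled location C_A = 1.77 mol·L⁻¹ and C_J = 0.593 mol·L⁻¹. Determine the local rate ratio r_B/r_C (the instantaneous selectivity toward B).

2.32

S_{B/C} = r_B/r_C = (k₁·C_A^2·C_J^0.5)/(k₂·C_A) = (k₁/k₂)·C_A·C_J^0.5.
= (5.18×1.770^2×0.5930^0.5) / (3.04×1.770) = 12.50/5.381 = 2.32.
Since the desired path is higher order in A, keeping C_A high (PFR or concentrated feed) favours B.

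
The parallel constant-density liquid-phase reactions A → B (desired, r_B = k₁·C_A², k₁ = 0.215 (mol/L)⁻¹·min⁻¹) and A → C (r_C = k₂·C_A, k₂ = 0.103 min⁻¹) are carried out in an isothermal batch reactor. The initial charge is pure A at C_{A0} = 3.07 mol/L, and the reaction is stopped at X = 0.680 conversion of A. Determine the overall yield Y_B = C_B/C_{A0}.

C_A = C_{A0}(1−X) = 0.9824 mol/L.
Along a PFR/batch, dC_C/dC_A = −r_C/(r_B+r_C) = −k₂/(k₂+k₁·C_A).
Integrating from C_{A0} to C_A: C_C = (0.103/0.215)·ln[(0.103+0.215·3.07)/(0.103+0.215·0.982)] = 0.4791·ln(0.7630/0.3142) = 0.4251 mol/L.
Then C_B = (C_{A0}−C_A) − C_C = 2.088 − 0.4251 = 1.663 mol/L.
Y_B = C_B/C_{A0} = 1.663/3.07 = 0.542.

0.542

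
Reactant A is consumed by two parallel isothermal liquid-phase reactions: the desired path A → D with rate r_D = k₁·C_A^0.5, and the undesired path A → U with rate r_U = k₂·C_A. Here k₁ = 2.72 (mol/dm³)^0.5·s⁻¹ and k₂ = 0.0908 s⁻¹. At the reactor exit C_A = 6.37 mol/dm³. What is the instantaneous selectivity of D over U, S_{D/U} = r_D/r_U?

S_{D/U} = r_D/r_U = (k₁·C_A^0.5)/(k₂·C_A) = (k₁/k₂)·C_A^-0.5.
= (2.72×6.370^0.5) / (0.0908×6.370) = 6.865/0.5784 = 11.9.

11.9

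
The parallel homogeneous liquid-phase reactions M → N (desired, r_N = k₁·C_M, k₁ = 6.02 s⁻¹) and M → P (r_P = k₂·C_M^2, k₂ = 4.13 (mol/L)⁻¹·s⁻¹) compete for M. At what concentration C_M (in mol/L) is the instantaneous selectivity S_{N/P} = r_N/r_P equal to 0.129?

S_{N/P} = (k₁/k₂)·C_M⁻¹ ⇒ C_M = (S·k₂/k₁)^(-1).
= (0.129×4.13/6.02)^(-1) = (0.08850)^(-1) = 11.3 mol/L.

11.3 mol/L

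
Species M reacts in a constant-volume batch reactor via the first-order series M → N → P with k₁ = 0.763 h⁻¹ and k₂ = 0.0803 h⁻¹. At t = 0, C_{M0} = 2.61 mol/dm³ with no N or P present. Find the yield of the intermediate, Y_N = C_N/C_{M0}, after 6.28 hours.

Solving the coupled first-order balances gives C_N(t) = [k₁/(k₂−k₁)]·C_{M0}·(e^(−k₁t) − e^(−k₂t)).
e^(−k₁t) = e^(−0.763×6.28) = e^(−4.792) = 0.008299; e^(−k₂t) = e^(−0.5043) = 0.6039.
C_N = 0.763×2.61/(0.0803−0.763) × (0.008299−0.6039) = (-2.917)×(-0.5956) = 1.737 mol/dm³.
Y_N = C_N/C_{M0} = 1.737/2.61 = 0.666.

0.666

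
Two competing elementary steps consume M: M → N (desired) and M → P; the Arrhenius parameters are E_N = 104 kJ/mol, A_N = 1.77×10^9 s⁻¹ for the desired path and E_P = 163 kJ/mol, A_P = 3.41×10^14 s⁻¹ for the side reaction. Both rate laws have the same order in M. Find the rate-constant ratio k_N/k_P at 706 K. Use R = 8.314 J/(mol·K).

With equal orders, S_{N/P} = k_N/k_P = (A_N/A_P)·exp[(E_P−E_N)/(RT)].
(E_P−E_N)/(RT) = (163−104)×10³/(8.314×706) = 59000/5870 = 10.05.
k_N/k_P = (1.77×10^9/3.41×10^14)·exp(10.05) = 5.191×10^-6 × 23194 = 0.120.

0.120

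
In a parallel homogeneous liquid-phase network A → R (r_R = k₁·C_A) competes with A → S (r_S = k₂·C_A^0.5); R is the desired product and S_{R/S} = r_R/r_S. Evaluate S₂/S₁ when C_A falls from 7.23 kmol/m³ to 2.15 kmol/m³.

0.545

S_{R/S} = (k₁/k₂)·C_A^0.5, so S₂/S₁ = (C_{A,2}/C_{A,1})^0.5.
= (2.15/7.23)^0.5 = (0.2974)^0.5 = 0.545.
Selectivity toward R falls as C_A falls — high-concentration operation is favoured.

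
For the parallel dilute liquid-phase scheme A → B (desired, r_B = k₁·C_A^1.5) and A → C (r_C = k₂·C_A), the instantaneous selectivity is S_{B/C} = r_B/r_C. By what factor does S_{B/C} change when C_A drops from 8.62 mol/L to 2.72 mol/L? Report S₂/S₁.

0.562

S_{B/C} = (k₁/k₂)·C_A^0.5, so S₂/S₁ = (C_{A,2}/C_{A,1})^0.5.
= (2.72/8.62)^0.5 = (0.3155)^0.5 = 0.562.
Selectivity toward B falls as C_A falls — high-concentration operation is favoured.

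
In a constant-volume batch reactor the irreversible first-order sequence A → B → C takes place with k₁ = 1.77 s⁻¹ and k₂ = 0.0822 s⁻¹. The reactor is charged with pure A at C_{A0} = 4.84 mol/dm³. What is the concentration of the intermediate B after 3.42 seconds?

3.82 mol/dm³

The intermediate concentration in a first-order A→B→C sequence is C_B = k₁C_{A0}(e^(−k₁t) − e^(−k₂t))/(k₂−k₁).
e^(−k₁t) = e^(−1.77×3.42) = e^(−6.053) = 0.002350; e^(−k₂t) = e^(−0.2811) = 0.7549.
C_B = 1.77×4.84/(0.0822−1.77) × (0.002350−0.7549) = (-5.076)×(-0.7526) = 3.820 mol/dm³.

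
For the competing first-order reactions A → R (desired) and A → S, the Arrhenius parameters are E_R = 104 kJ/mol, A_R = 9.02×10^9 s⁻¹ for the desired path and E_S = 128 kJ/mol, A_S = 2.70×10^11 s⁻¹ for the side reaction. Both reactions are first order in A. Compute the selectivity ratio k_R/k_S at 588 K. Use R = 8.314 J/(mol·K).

4.53

Since both paths have the same order in A, the concentration cancels and S_{R/S} = k_R/k_S = (A_R/A_S)·exp[(E_S−E_R)/(RT)].
(E_S−E_R)/(RT) = (128−104)×10³/(8.314×588) = 24000/4889 = 4.909.
k_R/k_S = (9.02×10^9/2.70×10^11)·exp(4.909) = 0.03341 × 135.6 = 4.53.
Since E_R < E_S, lowering the temperature improves selectivity toward R.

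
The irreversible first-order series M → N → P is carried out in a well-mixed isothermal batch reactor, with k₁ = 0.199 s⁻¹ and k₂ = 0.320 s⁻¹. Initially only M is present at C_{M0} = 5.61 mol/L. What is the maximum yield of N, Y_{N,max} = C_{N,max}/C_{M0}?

0.285

Evaluating C_N at t_opt = ln(k₂/k₁)/(k₂−k₁) gives C_{N,max}/C_{M0} = (k₁/k₂)^[k₂/(k₂−k₁)].
= (0.199/0.320)^(0.320/(0.320−0.199)) = (0.6219)^(2.645) = 0.2847.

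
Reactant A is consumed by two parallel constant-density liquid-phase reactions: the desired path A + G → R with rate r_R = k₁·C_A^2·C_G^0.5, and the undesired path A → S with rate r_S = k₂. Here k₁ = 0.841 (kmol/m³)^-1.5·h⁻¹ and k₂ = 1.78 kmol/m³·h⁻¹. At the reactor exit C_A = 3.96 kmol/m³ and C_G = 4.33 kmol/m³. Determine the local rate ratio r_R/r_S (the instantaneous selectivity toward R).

S_{R/S} = r_R/r_S = (k₁·C_A^2·C_G^0.5)/(k₂) = (k₁/k₂)·C_A^2·C_G^0.5.
= (0.841×3.960^2×4.330^0.5) / (1.78) = 27.44/1.780 = 15.4.
Since the desired path is higher order in A, keeping C_A high (PFR or concentrated feed) favours R.

15.4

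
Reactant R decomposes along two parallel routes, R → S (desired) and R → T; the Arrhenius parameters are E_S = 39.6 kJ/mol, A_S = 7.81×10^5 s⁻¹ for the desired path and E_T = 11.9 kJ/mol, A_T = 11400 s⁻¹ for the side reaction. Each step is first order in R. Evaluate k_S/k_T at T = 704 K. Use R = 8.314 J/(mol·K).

k_S/k_T = (A_S/A_T)·exp[−(E_S−E_T)/(RT)] = (A_S/A_T)·exp[(E_T−E_S)/(RT)].
(E_T−E_S)/(RT) = (11.9−39.6)×10³/(8.314×704) = -27700/5853 = -4.733.
k_S/k_T = (7.81×10^5/11400)·exp(-4.733) = 68.51 × 0.008804 = 0.603.
Since E_S > E_T, raising the temperature improves selectivity toward S.

0.603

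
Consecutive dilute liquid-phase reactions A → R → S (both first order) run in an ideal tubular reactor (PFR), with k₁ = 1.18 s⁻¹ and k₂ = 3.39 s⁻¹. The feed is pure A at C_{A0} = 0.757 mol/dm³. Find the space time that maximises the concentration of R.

0.478 s

The intermediate peaks when r₁ = r₂, i.e. k₁e^(−k₁τ) = k₂e^(−k₂τ), giving τ_opt = ln(k₂/k₁)/(k₂−k₁).
= ln(3.39/1.18)/(3.39−1.18) = ln(2.873)/2.210 = 1.055/2.210 = 0.478 s.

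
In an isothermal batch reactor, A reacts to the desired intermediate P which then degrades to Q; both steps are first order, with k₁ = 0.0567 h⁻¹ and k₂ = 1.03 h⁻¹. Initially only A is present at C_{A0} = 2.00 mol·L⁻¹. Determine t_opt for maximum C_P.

The intermediate peaks when r₁ = r₂, i.e. k₁e^(−k₁t) = k₂e^(−k₂t), giving t_opt = ln(k₂/k₁)/(k₂−k₁).
= ln(1.03/0.0567)/(1.03−0.0567) = ln(18.17)/0.9733 = 2.900/0.9733 = 2.98 h.

2.98 h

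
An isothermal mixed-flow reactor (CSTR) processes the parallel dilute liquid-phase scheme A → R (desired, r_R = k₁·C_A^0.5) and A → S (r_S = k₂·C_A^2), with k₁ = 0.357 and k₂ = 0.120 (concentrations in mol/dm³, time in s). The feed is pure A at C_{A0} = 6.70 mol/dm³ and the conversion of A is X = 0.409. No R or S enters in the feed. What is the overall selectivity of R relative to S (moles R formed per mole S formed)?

0.378

Exit C_A = C_{A0}(1−X) = 6.70×0.591 = 3.960 mol/dm³.
In a CSTR the entire volume is at exit conditions, so r_R = 0.357×3.960^0.5 = 0.7104 and r_S = 0.120×3.960^2 = 1.882.
Overall selectivity = C_R/C_S = r_Rτ/(r_Sτ) = r_R/r_S = 0.378.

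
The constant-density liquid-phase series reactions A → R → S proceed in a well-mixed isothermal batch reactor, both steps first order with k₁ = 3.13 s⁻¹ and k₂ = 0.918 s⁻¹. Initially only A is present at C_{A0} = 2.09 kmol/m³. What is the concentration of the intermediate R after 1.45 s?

The intermediate concentration in a first-order A→B→C sequence is C_R = k₁C_{A0}(e^(−k₁t) − e^(−k₂t))/(k₂−k₁).
e^(−k₁t) = e^(−3.13×1.45) = e^(−4.538) = 0.01069; e^(−k₂t) = e^(−1.331) = 0.2642.
C_R = 3.13×2.09/(0.918−3.13) × (0.01069−0.2642) = (-2.957)×(-0.2535) = 0.7497 kmol/m³.

0.750 kmol/m³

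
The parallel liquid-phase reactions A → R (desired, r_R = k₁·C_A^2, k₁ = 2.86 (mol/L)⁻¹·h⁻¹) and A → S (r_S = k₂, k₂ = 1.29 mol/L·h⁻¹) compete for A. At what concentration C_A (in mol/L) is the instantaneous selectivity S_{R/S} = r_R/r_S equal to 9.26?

2.04 mol/L

S_{R/S} = (k₁/k₂)·C_A^2 ⇒ C_A = (S·k₂/k₁)^(0.5).
= (9.26×1.29/2.86)^(0.5) = (4.177)^(0.5) = 2.04 mol/L.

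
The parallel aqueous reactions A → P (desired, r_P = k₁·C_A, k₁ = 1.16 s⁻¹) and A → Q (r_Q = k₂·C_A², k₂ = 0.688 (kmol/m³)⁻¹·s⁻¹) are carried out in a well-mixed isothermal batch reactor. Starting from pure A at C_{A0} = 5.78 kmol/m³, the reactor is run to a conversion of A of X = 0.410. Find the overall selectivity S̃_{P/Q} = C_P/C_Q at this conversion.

0.373

C_A = C_{A0}(1−X) = 3.410 kmol/m³.
Along a PFR/batch, dC_P/dC_A = −r_P/(r_P+r_Q) = −k₁/(k₁+k₂·C_A).
Integrating from C_{A0} to C_A: C_P = (1.16/0.688)·ln[(1.16+0.688·5.78)/(1.16+0.688·3.41)] = 1.686·ln(5.137/3.506) = 0.6438 kmol/m³.
C_Q = (C_{A0}−C_A)−C_P = 1.726 kmol/m³; S̃_{P/Q} = 0.6438/1.726 = 0.373.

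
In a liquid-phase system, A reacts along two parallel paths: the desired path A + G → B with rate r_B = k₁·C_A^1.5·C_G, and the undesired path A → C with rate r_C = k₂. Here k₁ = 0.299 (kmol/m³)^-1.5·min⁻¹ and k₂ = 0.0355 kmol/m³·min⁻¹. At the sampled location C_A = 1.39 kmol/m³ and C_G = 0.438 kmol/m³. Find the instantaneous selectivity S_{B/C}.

S_{B/C} = r_B/r_C = (k₁·C_A^1.5·C_G)/(k₂) = (k₁/k₂)·C_A^1.5·C_G.
= (0.299×1.390^1.5×0.4380) / (0.0355) = 0.2146/0.03550 = 6.05.
Since the desired path is higher order in A, keeping C_A high (PFR or concentrated feed) favours B.

6.05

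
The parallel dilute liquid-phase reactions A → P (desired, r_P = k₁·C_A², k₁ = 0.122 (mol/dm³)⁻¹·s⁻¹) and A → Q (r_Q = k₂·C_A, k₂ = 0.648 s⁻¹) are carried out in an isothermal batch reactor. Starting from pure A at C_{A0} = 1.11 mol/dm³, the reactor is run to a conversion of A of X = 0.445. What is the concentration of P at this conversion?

0.0688 mol/dm³

C_A = C_{A0}(1−X) = 0.6160 mol/dm³.
Along a PFR/batch, dC_Q/dC_A = −r_Q/(r_P+r_Q) = −k₂/(k₂+k₁·C_A).
Integrating from C_{A0} to C_A: C_Q = (0.648/0.122)·ln[(0.648+0.122·1.11)/(0.648+0.122·0.616)] = 5.311·ln(0.7834/0.7232) = 0.4251 mol/dm³.
Then C_P = (C_{A0}−C_A) − C_Q = 0.4940 − 0.4251 = 0.06881 mol/dm³.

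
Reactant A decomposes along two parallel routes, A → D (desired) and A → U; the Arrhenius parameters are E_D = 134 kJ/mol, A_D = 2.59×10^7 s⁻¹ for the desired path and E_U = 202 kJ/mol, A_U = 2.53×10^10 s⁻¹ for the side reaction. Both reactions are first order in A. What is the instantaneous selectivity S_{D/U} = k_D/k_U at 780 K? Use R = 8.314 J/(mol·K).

36.7

With equal orders, S_{D/U} = k_D/k_U = (A_D/A_U)·exp[(E_U−E_D)/(RT)].
(E_U−E_D)/(RT) = (202−134)×10³/(8.314×780) = 68000/6485 = 10.49.
k_D/k_U = (2.59×10^7/2.53×10^10)·exp(10.49) = 0.001024 × 35806 = 36.7.
Since E_D < E_U, lowering the temperature improves selectivity toward D.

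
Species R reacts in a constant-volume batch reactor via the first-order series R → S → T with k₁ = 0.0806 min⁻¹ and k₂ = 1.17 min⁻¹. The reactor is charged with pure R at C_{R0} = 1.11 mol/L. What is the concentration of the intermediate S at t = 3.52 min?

0.0605 mol/L

For first-order series with pure R initially, C_S(t) = k₁C_{R0}/(k₂−k₁)·(e^(−k₁t) − e^(−k₂t)).
e^(−k₁t) = e^(−0.0806×3.52) = e^(−0.2837) = 0.7530; e^(−k₂t) = e^(−4.118) = 0.01627.
C_S = 0.0806×1.11/(1.17−0.0806) × (0.7530−0.01627) = 0.08212×0.7367 = 0.06050 mol/L.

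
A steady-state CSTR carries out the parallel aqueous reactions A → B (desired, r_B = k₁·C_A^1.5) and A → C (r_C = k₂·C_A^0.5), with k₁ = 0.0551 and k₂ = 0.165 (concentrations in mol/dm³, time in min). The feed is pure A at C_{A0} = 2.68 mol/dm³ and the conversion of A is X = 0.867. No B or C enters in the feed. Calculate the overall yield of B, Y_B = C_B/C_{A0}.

Exit C_A = C_{A0}(1−X) = 2.68×0.133 = 0.3564 mol/dm³.
In a CSTR the entire volume is at exit conditions, so r_B = 0.0551×0.3564^1.5 = 0.01173 and r_C = 0.165×0.3564^0.5 = 0.09851.
Fraction of consumed A going to B: r_B/(r_B+r_C) = 0.1064.
C_B = 0.1064·C_{A0}·X = 0.1064×2.68×0.867 = 0.247 mol/dm³; Y_B = C_B/C_{A0} = 0.0922.

0.0922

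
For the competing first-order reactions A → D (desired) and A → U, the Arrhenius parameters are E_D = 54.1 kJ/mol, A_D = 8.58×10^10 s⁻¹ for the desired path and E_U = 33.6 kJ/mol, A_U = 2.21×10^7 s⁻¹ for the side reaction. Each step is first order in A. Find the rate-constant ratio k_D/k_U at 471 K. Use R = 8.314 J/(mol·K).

20.7

With equal orders, S_{D/U} = k_D/k_U = (A_D/A_U)·exp[(E_U−E_D)/(RT)].
(E_U−E_D)/(RT) = (33.6−54.1)×10³/(8.314×471) = -20500/3916 = -5.235.
k_D/k_U = (8.58×10^10/2.21×10^7)·exp(-5.235) = 3882 × 0.005326 = 20.7.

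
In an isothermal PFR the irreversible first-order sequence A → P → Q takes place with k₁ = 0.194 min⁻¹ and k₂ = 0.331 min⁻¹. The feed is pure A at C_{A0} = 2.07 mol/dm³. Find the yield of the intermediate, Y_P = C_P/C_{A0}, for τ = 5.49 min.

0.258

Solving the coupled first-order balances gives C_P(τ) = [k₁/(k₂−k₁)]·C_{A0}·(e^(−k₁τ) − e^(−k₂τ)).
e^(−k₁τ) = e^(−0.194×5.49) = e^(−1.065) = 0.3447; e^(−k₂τ) = e^(−1.817) = 0.1625.
C_P = 0.194×2.07/(0.331−0.194) × (0.3447−0.1625) = 2.931×0.1822 = 0.5341 mol/dm³.
Y_P = C_P/C_{A0} = 0.5341/2.07 = 0.258.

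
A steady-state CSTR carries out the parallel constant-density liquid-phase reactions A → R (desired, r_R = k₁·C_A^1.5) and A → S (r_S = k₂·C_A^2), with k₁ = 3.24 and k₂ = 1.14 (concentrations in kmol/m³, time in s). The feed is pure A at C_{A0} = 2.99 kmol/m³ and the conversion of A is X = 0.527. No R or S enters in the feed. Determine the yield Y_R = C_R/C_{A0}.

0.372

Exit C_A = C_{A0}(1−X) = 2.99×0.473 = 1.414 kmol/m³.
Rates in a CSTR are evaluated at the outlet concentration: r_R = 3.24×1.414^1.5 = 5.449, r_S = 1.14×1.414^2 = 2.280.
Fraction of consumed A going to R: r_R/(r_R+r_S) = 0.7050.
C_R = 0.7050·C_{A0}·X = 0.7050×2.99×0.527 = 1.11 kmol/m³; Y_R = C_R/C_{A0} = 0.372.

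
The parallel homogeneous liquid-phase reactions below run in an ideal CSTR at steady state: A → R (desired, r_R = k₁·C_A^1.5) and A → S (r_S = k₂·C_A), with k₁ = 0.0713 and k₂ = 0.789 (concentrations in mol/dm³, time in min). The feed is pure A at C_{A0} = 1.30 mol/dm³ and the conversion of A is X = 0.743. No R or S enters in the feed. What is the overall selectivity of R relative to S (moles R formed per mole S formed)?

Exit C_A = C_{A0}(1−X) = 1.30×0.257 = 0.3341 mol/dm³.
In a CSTR the entire volume is at exit conditions, so r_R = 0.0713×0.3341^1.5 = 0.01377 and r_S = 0.789×0.3341 = 0.2636.
Overall selectivity = C_R/C_S = r_Rτ/(r_Sτ) = r_R/r_S = 0.0522.

0.0522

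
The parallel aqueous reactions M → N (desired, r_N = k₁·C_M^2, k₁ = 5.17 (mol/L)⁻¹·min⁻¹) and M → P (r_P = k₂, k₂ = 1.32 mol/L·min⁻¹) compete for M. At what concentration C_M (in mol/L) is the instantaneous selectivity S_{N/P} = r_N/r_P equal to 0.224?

0.239 mol/L

S_{N/P} = (k₁/k₂)·C_M^2 ⇒ C_M = (S·k₂/k₁)^(0.5).
= (0.224×1.32/5.17)^(0.5) = (0.05719)^(0.5) = 0.239 mol/L.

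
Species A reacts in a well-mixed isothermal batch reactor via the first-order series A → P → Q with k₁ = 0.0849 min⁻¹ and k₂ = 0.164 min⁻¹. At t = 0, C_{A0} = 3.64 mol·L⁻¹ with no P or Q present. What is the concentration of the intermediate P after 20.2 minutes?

0.561 mol·L⁻¹

The intermediate concentration in a first-order A→B→C sequence is C_P = k₁C_{A0}(e^(−k₁t) − e^(−k₂t))/(k₂−k₁).
e^(−k₁t) = e^(−0.0849×20.2) = e^(−1.715) = 0.1800; e^(−k₂t) = e^(−3.313) = 0.03641.
C_P = 0.0849×3.64/(0.164−0.0849) × (0.1800−0.03641) = 3.907×0.1436 = 0.5608 mol·L⁻¹.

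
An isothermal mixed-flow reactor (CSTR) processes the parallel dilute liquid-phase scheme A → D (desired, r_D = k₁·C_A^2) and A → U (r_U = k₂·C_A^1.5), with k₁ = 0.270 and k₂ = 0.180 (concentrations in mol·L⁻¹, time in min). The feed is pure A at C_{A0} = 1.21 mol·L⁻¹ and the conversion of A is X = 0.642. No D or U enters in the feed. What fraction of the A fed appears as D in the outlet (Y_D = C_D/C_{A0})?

0.319

Exit C_A = C_{A0}(1−X) = 1.21×0.358 = 0.4332 mol·L⁻¹.
Rates in a CSTR are evaluated at the outlet concentration: r_D = 0.270×0.4332^2 = 0.05066, r_U = 0.180×0.4332^1.5 = 0.05132.
Fraction of consumed A going to D: r_D/(r_D+r_U) = 0.4968.
C_D = 0.4968·C_{A0}·X = 0.4968×1.21×0.642 = 0.386 mol·L⁻¹; Y_D = C_D/C_{A0} = 0.319.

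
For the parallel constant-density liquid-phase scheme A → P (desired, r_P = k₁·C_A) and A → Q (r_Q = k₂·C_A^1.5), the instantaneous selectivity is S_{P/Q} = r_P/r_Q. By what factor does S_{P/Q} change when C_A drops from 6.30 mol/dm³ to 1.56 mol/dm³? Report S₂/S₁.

S_{P/Q} = (k₁/k₂)·C_A^-0.5, so S₂/S₁ = (C_{A,2}/C_{A,1})^-0.5.
= (1.56/6.30)^(-0.5) = (0.2476)^(-0.5) = 2.01.
Selectivity toward P rises as C_A falls — low-concentration operation is favoured.

2.01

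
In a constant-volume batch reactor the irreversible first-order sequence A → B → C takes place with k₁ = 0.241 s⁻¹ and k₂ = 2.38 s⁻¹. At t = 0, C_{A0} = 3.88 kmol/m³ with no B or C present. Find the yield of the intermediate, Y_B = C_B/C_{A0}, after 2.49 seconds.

For first-order series with pure A initially, C_B(t) = k₁C_{A0}/(k₂−k₁)·(e^(−k₁t) − e^(−k₂t)).
e^(−k₁t) = e^(−0.241×2.49) = e^(−0.6001) = 0.5488; e^(−k₂t) = e^(−5.926) = 0.002669.
C_B = 0.241×3.88/(2.38−0.241) × (0.5488−0.002669) = 0.4372×0.5461 = 0.2387 kmol/m³.
Y_B = C_B/C_{A0} = 0.2387/3.88 = 0.0615.

0.0615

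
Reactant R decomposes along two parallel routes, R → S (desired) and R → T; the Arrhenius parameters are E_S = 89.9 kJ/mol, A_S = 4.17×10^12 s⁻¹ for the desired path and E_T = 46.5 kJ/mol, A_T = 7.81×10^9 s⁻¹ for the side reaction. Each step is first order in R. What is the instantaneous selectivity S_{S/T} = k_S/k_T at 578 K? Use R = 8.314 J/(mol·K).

0.0639

k_S/k_T = (A_S/A_T)·exp[−(E_S−E_T)/(RT)] = (A_S/A_T)·exp[(E_T−E_S)/(RT)].
(E_T−E_S)/(RT) = (46.5−89.9)×10³/(8.314×578) = -43400/4805 = -9.031.
k_S/k_T = (4.17×10^12/7.81×10^9)·exp(-9.031) = 533.9 × 1.196×10^-4 = 0.0639.
Since E_S > E_T, raising the temperature improves selectivity toward S.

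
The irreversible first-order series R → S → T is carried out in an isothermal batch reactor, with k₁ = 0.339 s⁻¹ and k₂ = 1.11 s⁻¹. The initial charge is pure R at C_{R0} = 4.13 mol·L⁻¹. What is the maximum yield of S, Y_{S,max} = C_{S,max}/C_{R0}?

0.181

At the optimum, C_{S,max}/C_{R0} = (k₁/k₂)^[k₂/(k₂−k₁)].
= (0.339/1.11)^(1.11/(1.11−0.339)) = (0.3054)^(1.440) = 0.1813.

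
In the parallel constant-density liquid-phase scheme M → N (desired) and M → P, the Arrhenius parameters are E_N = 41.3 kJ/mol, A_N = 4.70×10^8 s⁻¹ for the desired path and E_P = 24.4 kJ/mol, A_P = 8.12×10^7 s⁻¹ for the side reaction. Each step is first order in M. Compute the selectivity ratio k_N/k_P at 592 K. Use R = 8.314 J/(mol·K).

0.187

With equal orders, S_{N/P} = k_N/k_P = (A_N/A_P)·exp[(E_P−E_N)/(RT)].
(E_P−E_N)/(RT) = (24.4−41.3)×10³/(8.314×592) = -16900/4922 = -3.434.
k_N/k_P = (4.70×10^8/8.12×10^7)·exp(-3.434) = 5.788 × 0.03227 = 0.187.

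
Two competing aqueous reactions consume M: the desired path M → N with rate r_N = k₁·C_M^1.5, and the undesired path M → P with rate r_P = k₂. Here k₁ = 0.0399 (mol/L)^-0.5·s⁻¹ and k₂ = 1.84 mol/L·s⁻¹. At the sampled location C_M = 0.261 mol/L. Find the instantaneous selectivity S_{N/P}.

0.00289

S_{N/P} = r_N/r_P = (k₁·C_M^1.5)/(k₂) = (k₁/k₂)·C_M^1.5.
= (0.0399×0.2610^1.5) / (1.84) = 0.005320/1.840 = 0.00289.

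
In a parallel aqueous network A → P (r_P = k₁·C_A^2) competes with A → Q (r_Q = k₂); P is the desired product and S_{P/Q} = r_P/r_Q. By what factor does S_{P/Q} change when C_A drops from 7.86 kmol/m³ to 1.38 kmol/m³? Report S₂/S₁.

0.0308

S_{P/Q} = (k₁/k₂)·C_A^2, so S₂/S₁ = (C_{A,2}/C_{A,1})^2.
= (1.38/7.86)^2 = (0.1756)^2 = 0.0308.
Selectivity toward P falls as C_A falls — high-concentration operation is favoured.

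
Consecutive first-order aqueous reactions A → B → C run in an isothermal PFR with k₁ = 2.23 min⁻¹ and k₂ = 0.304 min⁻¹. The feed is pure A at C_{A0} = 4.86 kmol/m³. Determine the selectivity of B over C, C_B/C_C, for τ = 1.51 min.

2.53

For first-order series with pure A initially, C_B(τ) = k₁C_{A0}/(k₂−k₁)·(e^(−k₁τ) − e^(−k₂τ)).
e^(−k₁τ) = e^(−2.23×1.51) = e^(−3.367) = 0.03448; e^(−k₂τ) = e^(−0.4590) = 0.6319.
C_B = 2.23×4.86/(0.304−2.23) × (0.03448−0.6319) = (-5.627)×(-0.5974) = 3.362 kmol/m³.
C_A = C_{A0}e^(−k₁τ) = 0.1676 kmol/m³, so C_C = C_{A0}−C_A−C_B = 1.331 kmol/m³; C_B/C_C = 2.53.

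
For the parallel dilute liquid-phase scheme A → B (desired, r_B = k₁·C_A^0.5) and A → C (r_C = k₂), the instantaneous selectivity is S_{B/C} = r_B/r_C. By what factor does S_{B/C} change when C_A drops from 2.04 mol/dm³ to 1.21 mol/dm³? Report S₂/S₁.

S_{B/C} = (k₁/k₂)·C_A^0.5, so S₂/S₁ = (C_{A,2}/C_{A,1})^0.5.
= (1.21/2.04)^0.5 = (0.5931)^0.5 = 0.770.

0.770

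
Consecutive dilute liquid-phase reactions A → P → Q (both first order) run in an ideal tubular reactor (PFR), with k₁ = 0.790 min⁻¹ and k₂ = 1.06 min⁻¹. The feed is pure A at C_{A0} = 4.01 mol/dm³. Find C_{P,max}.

At the optimum, C_{P,max}/C_{A0} = (k₁/k₂)^[k₂/(k₂−k₁)].
= (0.790/1.06)^(1.06/(1.06−0.790)) = (0.7453)^(3.926) = 0.3153.
C_{P,max} = 0.3153×4.01 = 1.26 mol/dm³.

1.26 mol/dm³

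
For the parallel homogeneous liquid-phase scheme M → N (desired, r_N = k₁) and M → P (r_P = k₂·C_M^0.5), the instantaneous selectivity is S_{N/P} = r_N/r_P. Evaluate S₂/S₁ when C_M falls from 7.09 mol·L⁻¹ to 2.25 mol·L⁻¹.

1.78

S_{N/P} = (k₁/k₂)·C_M^-0.5, so S₂/S₁ = (C_{M,2}/C_{M,1})^-0.5.
= (2.25/7.09)^(-0.5) = (0.3173)^(-0.5) = 1.78.
Selectivity toward N rises as C_M falls — low-concentration operation is favoured.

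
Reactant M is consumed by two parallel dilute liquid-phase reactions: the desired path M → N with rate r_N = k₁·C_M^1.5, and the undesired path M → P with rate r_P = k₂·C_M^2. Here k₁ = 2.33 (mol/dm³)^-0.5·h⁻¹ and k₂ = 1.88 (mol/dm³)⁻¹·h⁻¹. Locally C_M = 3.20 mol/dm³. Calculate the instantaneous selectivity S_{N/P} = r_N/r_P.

0.693

S_{N/P} = r_N/r_P = (k₁·C_M^1.5)/(k₂·C_M^2) = (k₁/k₂)·C_M^-0.5.
= (2.33×3.200^1.5) / (1.88×3.200^2) = 13.34/19.25 = 0.693.
The undesired path is higher order in M, so low C_M (CSTR or dilute feed) favours N.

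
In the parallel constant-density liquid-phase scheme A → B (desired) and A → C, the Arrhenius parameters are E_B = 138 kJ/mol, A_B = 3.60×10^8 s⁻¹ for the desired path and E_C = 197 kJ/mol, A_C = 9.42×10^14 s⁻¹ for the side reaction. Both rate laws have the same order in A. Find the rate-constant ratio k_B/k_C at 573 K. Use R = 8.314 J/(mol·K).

Since both paths have the same order in A, the concentration cancels and S_{B/C} = k_B/k_C = (A_B/A_C)·exp[(E_C−E_B)/(RT)].
(E_C−E_B)/(RT) = (197−138)×10³/(8.314×573) = 59000/4764 = 12.38.
k_B/k_C = (3.60×10^8/9.42×10^14)·exp(12.38) = 3.822×10^-7 × 2.391×10^5 = 0.0914.

0.0914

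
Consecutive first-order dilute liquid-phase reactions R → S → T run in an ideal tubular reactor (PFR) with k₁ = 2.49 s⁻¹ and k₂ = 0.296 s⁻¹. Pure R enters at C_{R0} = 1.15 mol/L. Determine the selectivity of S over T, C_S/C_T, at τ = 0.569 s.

9.28

Solving the coupled first-order balances gives C_S(τ) = [k₁/(k₂−k₁)]·C_{R0}·(e^(−k₁τ) − e^(−k₂τ)).
e^(−k₁τ) = e^(−2.49×0.569) = e^(−1.417) = 0.2425; e^(−k₂τ) = e^(−0.1684) = 0.8450.
C_S = 2.49×1.15/(0.296−2.49) × (0.2425−0.8450) = (-1.305)×(-0.6025) = 0.7864 mol/L.
C_R = C_{R0}e^(−k₁τ) = 0.2789 mol/L, so C_T = C_{R0}−C_R−C_S = 0.08478 mol/L; C_S/C_T = 9.28.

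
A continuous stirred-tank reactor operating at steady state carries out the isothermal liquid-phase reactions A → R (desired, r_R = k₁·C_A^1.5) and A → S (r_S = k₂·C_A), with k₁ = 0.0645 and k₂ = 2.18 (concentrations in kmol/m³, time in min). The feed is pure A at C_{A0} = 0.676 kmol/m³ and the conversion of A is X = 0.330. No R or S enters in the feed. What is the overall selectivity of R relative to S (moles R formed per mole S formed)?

Exit C_A = C_{A0}(1−X) = 0.676×0.670 = 0.4529 kmol/m³.
A CSTR operates uniformly at the exit composition, giving r_R = 0.01966 and r_S = 0.9874 (each k·C_A^n at C_A = 0.4529).
Overall selectivity = C_R/C_S = r_Rτ/(r_Sτ) = r_R/r_S = 0.0199.

0.0199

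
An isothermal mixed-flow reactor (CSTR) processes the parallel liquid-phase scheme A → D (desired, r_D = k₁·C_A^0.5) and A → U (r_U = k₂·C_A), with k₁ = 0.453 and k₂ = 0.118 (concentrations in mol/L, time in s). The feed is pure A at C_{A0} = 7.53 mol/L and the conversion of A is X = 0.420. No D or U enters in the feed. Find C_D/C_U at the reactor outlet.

Exit C_A = C_{A0}(1−X) = 7.53×0.580 = 4.367 mol/L.
A CSTR operates uniformly at the exit composition, giving r_D = 0.9467 and r_U = 0.5154 (each k·C_A^n at C_A = 4.367).
Overall selectivity = C_D/C_U = r_Dτ/(r_Uτ) = r_D/r_U = 1.84.

1.84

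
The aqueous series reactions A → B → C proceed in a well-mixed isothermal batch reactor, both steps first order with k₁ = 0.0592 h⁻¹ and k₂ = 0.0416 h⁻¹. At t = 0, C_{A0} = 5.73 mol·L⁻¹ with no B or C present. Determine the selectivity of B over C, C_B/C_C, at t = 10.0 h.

Solving the coupled first-order balances gives C_B(t) = [k₁/(k₂−k₁)]·C_{A0}·(e^(−k₁t) − e^(−k₂t)).
e^(−k₁t) = e^(−0.0592×10.0) = e^(−0.5920) = 0.5532; e^(−k₂t) = e^(−0.4160) = 0.6597.
C_B = 0.0592×5.73/(0.0416−0.0592) × (0.5532−0.6597) = (-19.27)×(-0.1065) = 2.052 mol·L⁻¹.
C_A = C_{A0}e^(−k₁t) = 3.170 mol·L⁻¹, so C_C = C_{A0}−C_A−C_B = 0.5082 mol·L⁻¹; C_B/C_C = 4.04.

4.04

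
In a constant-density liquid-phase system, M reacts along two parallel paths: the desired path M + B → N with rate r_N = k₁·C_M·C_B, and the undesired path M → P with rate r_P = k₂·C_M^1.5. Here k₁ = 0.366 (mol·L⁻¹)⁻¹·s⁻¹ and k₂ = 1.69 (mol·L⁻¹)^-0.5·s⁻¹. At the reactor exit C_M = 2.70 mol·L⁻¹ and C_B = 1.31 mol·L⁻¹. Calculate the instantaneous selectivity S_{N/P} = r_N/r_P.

0.173

S_{N/P} = r_N/r_P = (k₁·C_M·C_B)/(k₂·C_M^1.5) = (k₁/k₂)·C_M^-0.5·C_B.
= (0.366×2.700×1.310) / (1.69×2.700^1.5) = 1.295/7.498 = 0.173.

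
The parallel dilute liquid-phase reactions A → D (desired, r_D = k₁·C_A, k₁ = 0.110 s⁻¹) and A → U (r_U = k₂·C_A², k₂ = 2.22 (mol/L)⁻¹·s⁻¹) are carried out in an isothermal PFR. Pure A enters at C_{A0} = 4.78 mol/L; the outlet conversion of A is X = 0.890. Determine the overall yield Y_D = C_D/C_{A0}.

0.0221

C_A = C_{A0}(1−X) = 0.5258 mol/L.
Along a PFR/batch, dC_D/dC_A = −r_D/(r_D+r_U) = −k₁/(k₁+k₂·C_A).
Integrating from C_{A0} to C_A: C_D = (0.110/2.22)·ln[(0.110+2.22·4.78)/(0.110+2.22·0.526)] = 0.04955·ln(10.72/1.277) = 0.1054 mol/L.
Y_D = C_D/C_{A0} = 0.1054/4.78 = 0.0221.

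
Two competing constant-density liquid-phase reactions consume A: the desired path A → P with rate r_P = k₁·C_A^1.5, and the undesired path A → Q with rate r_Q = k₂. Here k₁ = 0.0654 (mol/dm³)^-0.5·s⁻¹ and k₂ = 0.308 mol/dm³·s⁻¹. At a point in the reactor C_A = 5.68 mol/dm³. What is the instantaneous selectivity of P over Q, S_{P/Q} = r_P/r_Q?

2.87

S_{P/Q} = r_P/r_Q = (k₁·C_A^1.5)/(k₂) = (k₁/k₂)·C_A^1.5.
= (0.0654×5.680^1.5) / (0.308) = 0.8853/0.3080 = 2.87.
Since the desired path is higher order in A, keeping C_A high (PFR or concentrated feed) favours P.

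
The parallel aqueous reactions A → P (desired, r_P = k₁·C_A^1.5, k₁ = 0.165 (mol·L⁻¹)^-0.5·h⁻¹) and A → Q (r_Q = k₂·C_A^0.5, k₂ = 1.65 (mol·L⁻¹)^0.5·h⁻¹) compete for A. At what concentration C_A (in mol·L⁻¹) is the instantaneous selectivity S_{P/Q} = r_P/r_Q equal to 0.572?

S_{P/Q} = (k₁/k₂)·C_A ⇒ C_A = S·k₂/k₁.
= 0.572×1.65/0.165 = 5.72 mol·L⁻¹.

5.72 mol·L⁻¹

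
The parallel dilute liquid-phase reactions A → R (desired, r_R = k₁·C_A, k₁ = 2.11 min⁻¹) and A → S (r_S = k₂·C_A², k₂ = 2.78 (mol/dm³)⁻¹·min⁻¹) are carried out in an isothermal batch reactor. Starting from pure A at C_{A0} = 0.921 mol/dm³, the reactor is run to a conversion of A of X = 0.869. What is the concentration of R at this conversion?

C_A = C_{A0}(1−X) = 0.1207 mol/dm³.
Along a PFR/batch, dC_R/dC_A = −r_R/(r_R+r_S) = −k₁/(k₁+k₂·C_A).
Integrating from C_{A0} to C_A: C_R = (2.11/2.78)·ln[(2.11+2.78·0.921)/(2.11+2.78·0.121)] = 0.7590·ln(4.670/2.445) = 0.4911 mol/dm³.

0.491 mol/dm³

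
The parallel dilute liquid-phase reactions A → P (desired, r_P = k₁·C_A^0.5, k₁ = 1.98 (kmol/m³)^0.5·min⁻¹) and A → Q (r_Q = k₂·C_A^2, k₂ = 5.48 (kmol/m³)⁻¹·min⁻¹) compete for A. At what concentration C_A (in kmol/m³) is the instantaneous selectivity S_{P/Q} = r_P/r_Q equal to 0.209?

1.44 kmol/m³

S_{P/Q} = (k₁/k₂)·C_A^-1.5 ⇒ C_A = (S·k₂/k₁)^(1/(-1.5)).
= (0.209×5.48/1.98)^(-0.6667) = (0.5784)^(-0.6667) = 1.44 kmol/m³.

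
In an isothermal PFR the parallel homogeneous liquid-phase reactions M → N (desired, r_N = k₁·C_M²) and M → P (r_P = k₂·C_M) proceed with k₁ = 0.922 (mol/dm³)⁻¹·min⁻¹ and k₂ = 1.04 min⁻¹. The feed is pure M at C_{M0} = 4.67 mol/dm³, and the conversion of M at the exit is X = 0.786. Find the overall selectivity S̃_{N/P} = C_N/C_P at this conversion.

C_M = C_{M0}(1−X) = 0.9994 mol/dm³.
Along a PFR/batch, dC_P/dC_M = −r_P/(r_N+r_P) = −k₂/(k₂+k₁·C_M).
Integrating from C_{M0} to C_M: C_P = (1.04/0.922)·ln[(1.04+0.922·4.67)/(1.04+0.922·0.999)] = 1.128·ln(5.346/1.961) = 1.131 mol/dm³.
Then C_N = (C_{M0}−C_M) − C_P = 3.671 − 1.131 = 2.540 mol/dm³.
S̃_{N/P} = C_N/C_P = 2.540/1.131 = 2.25.

2.25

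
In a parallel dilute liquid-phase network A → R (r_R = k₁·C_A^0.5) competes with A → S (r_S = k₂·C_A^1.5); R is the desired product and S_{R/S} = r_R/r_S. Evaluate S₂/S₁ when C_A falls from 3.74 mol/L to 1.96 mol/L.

1.91

S_{R/S} = (k₁/k₂)·C_A⁻¹, so S₂/S₁ = (C_{A,2}/C_{A,1})⁻¹.
= 3.74/1.96 = 1.91.
Selectivity toward R rises as C_A falls — low-concentration operation is favoured.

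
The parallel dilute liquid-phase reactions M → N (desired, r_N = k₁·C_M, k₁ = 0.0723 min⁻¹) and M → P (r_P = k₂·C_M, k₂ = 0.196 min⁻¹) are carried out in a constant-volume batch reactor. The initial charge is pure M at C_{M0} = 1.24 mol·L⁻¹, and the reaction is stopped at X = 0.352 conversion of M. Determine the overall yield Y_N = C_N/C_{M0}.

0.0949

C_M = C_{M0}(1−X) = 0.8035 mol·L⁻¹.
Both paths are first order in M, so the instantaneous fraction to N is constant: dC_N/d(−C_M) = k₁/(k₁+k₂) = 0.2695.
C_N = 0.2695·(C_{M0}−C_M) = 0.2695×0.4365 = 0.118 mol·L⁻¹.
Y_N = C_N/C_{M0} = 0.1176/1.24 = 0.0949.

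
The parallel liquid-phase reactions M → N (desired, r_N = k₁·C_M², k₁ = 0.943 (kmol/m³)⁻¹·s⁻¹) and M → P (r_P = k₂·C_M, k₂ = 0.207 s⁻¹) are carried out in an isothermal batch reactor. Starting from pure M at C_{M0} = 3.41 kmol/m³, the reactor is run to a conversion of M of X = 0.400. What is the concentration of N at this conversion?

C_M = C_{M0}(1−X) = 2.046 kmol/m³.
Along a PFR/batch, dC_P/dC_M = −r_P/(r_N+r_P) = −k₂/(k₂+k₁·C_M).
Integrating from C_{M0} to C_M: C_P = (0.207/0.943)·ln[(0.207+0.943·3.41)/(0.207+0.943·2.05)] = 0.2195·ln(3.423/2.136) = 0.1035 kmol/m³.
Then C_N = (C_{M0}−C_M) − C_P = 1.364 − 0.1035 = 1.261 kmol/m³.

1.26 kmol/m³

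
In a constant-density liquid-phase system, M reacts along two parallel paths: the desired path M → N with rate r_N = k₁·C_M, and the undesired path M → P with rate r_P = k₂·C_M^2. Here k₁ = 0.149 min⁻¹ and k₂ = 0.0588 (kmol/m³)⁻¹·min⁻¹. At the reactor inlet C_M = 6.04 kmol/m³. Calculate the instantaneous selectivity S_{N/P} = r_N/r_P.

S_{N/P} = r_N/r_P = (k₁·C_M)/(k₂·C_M^2) = (k₁/k₂)·C_M⁻¹.
= (0.149×6.040) / (0.0588×6.040^2) = 0.9000/2.145 = 0.420.

0.420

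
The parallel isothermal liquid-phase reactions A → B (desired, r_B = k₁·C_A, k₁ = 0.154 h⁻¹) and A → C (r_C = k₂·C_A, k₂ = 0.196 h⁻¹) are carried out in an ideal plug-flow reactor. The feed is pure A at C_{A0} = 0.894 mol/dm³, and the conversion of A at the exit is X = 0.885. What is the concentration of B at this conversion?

0.348 mol/dm³

C_A = C_{A0}(1−X) = 0.1028 mol/dm³.
Both paths are first order in A, so the instantaneous fraction to B is constant: dC_B/d(−C_A) = k₁/(k₁+k₂) = 0.4400.
C_B = 0.4400·(C_{A0}−C_A) = 0.4400×0.7912 = 0.348 mol/dm³.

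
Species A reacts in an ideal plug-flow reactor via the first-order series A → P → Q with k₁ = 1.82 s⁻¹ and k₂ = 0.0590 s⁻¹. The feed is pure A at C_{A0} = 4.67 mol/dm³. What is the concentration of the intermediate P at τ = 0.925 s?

3.67 mol/dm³

Solving the coupled first-order balances gives C_P(τ) = [k₁/(k₂−k₁)]·C_{A0}·(e^(−k₁τ) − e^(−k₂τ)).
e^(−k₁τ) = e^(−1.82×0.925) = e^(−1.684) = 0.1857; e^(−k₂τ) = e^(−0.05457) = 0.9469.
C_P = 1.82×4.67/(0.0590−1.82) × (0.1857−0.9469) = (-4.826)×(-0.7612) = 3.674 mol/dm³.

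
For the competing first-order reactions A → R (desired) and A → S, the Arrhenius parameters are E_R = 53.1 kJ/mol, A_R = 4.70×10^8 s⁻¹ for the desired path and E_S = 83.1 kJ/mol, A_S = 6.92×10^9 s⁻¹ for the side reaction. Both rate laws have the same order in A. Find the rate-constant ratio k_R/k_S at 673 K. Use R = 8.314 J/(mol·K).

14.5

With equal orders, S_{R/S} = k_R/k_S = (A_R/A_S)·exp[(E_S−E_R)/(RT)].
(E_S−E_R)/(RT) = (83.1−53.1)×10³/(8.314×673) = 30000/5595 = 5.362.
k_R/k_S = (4.70×10^8/6.92×10^9)·exp(5.362) = 0.06792 × 213.1 = 14.5.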